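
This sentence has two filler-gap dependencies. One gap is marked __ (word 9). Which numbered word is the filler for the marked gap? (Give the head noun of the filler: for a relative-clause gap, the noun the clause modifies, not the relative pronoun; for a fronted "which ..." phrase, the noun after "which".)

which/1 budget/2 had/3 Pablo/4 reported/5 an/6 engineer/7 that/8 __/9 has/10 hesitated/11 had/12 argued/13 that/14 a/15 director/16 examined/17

7

The marked gap is inside the relative clause, the subject of "hesitated".
Its filler is the head noun "engineer" (via "that"), at word 7.
(The other dependency links word 2 to a gap after word 17.)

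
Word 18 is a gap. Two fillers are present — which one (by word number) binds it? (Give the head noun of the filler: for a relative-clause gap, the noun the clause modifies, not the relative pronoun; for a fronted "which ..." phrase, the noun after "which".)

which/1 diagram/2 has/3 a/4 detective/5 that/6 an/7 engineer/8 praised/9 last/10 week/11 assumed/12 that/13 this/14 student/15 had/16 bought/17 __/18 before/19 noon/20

2

The marked gap is the direct object of "bought".
Its filler is the fronted wh-phrase "which diagram", at word 2.
(The other dependency links word 5 to a gap after word 9.)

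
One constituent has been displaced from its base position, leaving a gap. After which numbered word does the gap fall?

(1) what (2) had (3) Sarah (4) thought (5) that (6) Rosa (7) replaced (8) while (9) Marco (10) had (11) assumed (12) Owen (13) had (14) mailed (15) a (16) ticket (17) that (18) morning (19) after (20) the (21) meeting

7

The displaced element is "what" (word 1).
It is linked across 1 clause boundary (that).
It functions as the direct object of "replaced", so the gap sits immediately after word 7 ("replaced").
Base order: Sarah had thought that Rosa replaced what while Marco had assumed Owen had mailed a ticket that morning after the meeting.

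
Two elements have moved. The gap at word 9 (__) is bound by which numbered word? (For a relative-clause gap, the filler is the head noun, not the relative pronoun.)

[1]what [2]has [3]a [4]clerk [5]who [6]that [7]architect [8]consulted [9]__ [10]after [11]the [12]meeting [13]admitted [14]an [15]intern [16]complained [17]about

4

The marked gap is inside the relative clause, the direct object of "consulted".
Its filler is the head noun "clerk" (via "who"), at word 4.
(The other dependency links word 1 to a gap after word 17.)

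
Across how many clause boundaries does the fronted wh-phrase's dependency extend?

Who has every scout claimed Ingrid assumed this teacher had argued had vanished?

3

"who" is extracted from the subject of "vanished".
Boundaries crossed, outermost first: [Ø], [Ø], [Ø] — 3 in total.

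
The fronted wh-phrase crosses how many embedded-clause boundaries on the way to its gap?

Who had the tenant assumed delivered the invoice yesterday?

1

"who" is extracted from the subject of "delivered".
Boundaries crossed, outermost first: [Ø] — 1 in total.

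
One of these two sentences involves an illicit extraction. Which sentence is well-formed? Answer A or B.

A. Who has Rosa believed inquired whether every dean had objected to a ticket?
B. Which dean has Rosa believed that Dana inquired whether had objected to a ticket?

In B, the wh-phrase is extracted from inside a wh-island (introduced by "whether"), which blocks movement.
In A, the extraction path crosses only that-complement boundaries, which are transparent.
So A is grammatical.

A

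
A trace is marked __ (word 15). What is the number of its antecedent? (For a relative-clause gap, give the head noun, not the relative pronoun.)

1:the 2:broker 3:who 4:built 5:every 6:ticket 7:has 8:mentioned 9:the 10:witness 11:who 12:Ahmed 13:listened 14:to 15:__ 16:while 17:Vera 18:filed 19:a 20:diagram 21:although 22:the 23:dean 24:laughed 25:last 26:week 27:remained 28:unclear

The gap at 15 is the prepositional object of "listened", inside a relative clause.
The relative pronoun is "who" (word 11); it is bound by the head noun immediately before it.
Its filler is the head noun "witness", at word 10.

10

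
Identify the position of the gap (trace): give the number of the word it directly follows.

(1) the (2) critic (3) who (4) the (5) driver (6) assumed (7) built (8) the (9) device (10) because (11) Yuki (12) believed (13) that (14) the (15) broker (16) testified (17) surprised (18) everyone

The displaced element is "the critic" (word 2).
It is linked across 1 clause boundary (Ø).
It functions as the subject of "built", so the gap sits immediately after word 6 ("assumed").
Base order: The driver assumed that the critic built the device because Yuki believed that the broker testified.

6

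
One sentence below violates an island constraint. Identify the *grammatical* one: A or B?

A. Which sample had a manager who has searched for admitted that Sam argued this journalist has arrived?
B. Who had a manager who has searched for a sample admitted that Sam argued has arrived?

In A, the wh-phrase is extracted from inside a complex-NP island (relative clause) (introduced by "who"), which blocks movement.
In B, the extraction path crosses only that-complement boundaries, which are transparent.
So B is grammatical.

B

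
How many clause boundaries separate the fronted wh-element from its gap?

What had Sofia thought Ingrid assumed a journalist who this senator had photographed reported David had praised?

3

"what" is extracted from the object of "praised".
Boundaries crossed, outermost first: [Ø], [Ø], [Ø] — 3 in total.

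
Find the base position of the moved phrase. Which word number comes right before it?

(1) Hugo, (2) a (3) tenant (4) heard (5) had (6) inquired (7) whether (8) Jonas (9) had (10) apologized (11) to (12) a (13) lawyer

The displaced element is "Hugo" (word 1).
It is linked across 1 clause boundary (Ø).
It functions as the subject of "inquired", so the gap sits immediately after word 4 ("heard").
Base order: A tenant heard Hugo had inquired whether Jonas had apologized to a lawyer.

4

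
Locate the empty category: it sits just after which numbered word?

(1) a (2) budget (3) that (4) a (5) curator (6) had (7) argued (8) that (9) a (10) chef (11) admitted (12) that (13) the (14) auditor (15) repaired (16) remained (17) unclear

15

The displaced element is "a budget" (word 2).
It is linked across 2 clause boundaries (that → that).
It functions as the direct object of "repaired", so the gap sits immediately after word 15 ("repaired").
Base order: A curator had argued that a chef admitted that the auditor repaired a budget.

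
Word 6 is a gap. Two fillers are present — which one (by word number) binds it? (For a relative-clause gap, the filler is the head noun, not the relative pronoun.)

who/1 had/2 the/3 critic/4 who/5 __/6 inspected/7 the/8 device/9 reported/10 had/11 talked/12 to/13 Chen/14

The marked gap is inside the relative clause, the subject of "inspected".
Its filler is the head noun "critic" (via "who"), at word 4.
(The other dependency links word 1 to a gap after word 10.)

4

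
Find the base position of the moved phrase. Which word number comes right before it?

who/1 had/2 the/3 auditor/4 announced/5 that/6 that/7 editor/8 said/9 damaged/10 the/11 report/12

The displaced element is "who" (word 1).
It is linked across 2 clause boundaries (that → Ø).
It functions as the subject of "damaged", so the gap sits immediately after word 9 ("said").
Base order: The auditor had announced that that editor said that who damaged the report.

9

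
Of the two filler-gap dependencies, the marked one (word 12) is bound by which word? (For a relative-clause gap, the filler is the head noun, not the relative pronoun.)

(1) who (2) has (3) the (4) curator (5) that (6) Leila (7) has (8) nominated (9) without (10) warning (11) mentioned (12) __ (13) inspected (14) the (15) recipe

1

The marked gap is the subject of "inspected".
Its filler is the fronted wh-phrase "who", at word 1.
(The other dependency links word 4 to a gap after word 8.)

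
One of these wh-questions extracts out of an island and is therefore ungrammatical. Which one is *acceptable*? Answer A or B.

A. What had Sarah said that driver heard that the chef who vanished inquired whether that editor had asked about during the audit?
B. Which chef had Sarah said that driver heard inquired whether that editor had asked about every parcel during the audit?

In A, the wh-phrase is extracted from inside a wh-island (introduced by "whether"), which blocks movement.
In B, the extraction path crosses only that-complement boundaries, which are transparent.
So B is grammatical.

B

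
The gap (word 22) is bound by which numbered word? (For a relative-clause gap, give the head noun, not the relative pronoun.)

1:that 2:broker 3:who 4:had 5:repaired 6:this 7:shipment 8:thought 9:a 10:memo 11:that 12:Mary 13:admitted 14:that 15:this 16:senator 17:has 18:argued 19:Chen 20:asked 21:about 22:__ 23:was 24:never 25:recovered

The gap at 22 is the prepositional object of "asked", inside a relative clause.
The relative pronoun is "that" (word 11); it is bound by the head noun immediately before it.
Its filler is the head noun "memo", at word 10.

10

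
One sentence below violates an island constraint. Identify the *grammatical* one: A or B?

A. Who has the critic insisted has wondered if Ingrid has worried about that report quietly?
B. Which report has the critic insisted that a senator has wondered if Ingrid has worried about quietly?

In B, the wh-phrase is extracted from inside a wh-island (introduced by "if"), which blocks movement.
In A, the extraction path crosses only that-complement boundaries, which are transparent.
So A is grammatical.

A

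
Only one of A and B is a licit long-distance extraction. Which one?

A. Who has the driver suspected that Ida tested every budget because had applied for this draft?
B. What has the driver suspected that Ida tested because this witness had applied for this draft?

In A, the wh-phrase is extracted from inside an adjunct island (introduced by "because"), which blocks movement.
In B, the extraction path crosses only that-complement boundaries, which are transparent.
So B is grammatical.

B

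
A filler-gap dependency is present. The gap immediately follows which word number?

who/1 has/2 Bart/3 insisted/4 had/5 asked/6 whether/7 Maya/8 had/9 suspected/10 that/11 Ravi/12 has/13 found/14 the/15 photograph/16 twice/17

4

The displaced element is "who" (word 1).
It is linked across 1 clause boundary (Ø).
It functions as the subject of "asked", so the gap sits immediately after word 4 ("insisted").
Base order: Bart has insisted that who had asked whether Maya had suspected that Ravi has found the photograph twice.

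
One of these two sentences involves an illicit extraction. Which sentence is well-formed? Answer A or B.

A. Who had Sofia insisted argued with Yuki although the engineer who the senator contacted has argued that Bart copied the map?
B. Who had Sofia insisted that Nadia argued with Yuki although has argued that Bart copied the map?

In B, the wh-phrase is extracted from inside an adjunct island (introduced by "although"), which blocks movement.
In A, the extraction path crosses only that-complement boundaries, which are transparent.
So A is grammatical.

A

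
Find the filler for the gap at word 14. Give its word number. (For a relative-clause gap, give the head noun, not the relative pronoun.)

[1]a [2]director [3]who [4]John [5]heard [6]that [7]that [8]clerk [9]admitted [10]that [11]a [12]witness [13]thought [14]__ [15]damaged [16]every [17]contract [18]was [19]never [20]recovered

2

The gap at 14 is the subject of "damaged", inside a relative clause.
The relative pronoun is "who" (word 3); it is bound by the head noun immediately before it.
Its filler is the head noun "director", at word 2.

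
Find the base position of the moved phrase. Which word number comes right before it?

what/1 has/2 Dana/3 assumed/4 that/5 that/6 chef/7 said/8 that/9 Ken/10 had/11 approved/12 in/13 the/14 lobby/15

12

The displaced element is "what" (word 1).
It is linked across 2 clause boundaries (that → that).
It functions as the direct object of "approved", so the gap sits immediately after word 12 ("approved").
Base order: Dana has assumed that that chef said that Ken had approved what in the lobby.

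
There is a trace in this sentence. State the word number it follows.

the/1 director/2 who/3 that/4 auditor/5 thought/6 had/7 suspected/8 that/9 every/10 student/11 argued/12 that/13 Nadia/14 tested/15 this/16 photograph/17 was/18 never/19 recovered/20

The displaced element is "the director" (word 2).
It is linked across 1 clause boundary (Ø).
It functions as the subject of "suspected", so the gap sits immediately after word 6 ("thought").
Base order: That auditor thought the director had suspected that every student argued that Nadia tested this photograph.

6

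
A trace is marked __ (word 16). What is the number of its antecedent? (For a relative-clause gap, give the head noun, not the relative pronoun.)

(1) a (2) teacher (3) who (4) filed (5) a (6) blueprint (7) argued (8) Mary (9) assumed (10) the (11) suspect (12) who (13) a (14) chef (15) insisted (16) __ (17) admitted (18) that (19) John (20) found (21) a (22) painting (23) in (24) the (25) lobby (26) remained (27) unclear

11

The gap at 16 is the subject of "admitted", inside a relative clause.
The relative pronoun is "who" (word 12); it is bound by the head noun immediately before it.
Its filler is the head noun "suspect", at word 11.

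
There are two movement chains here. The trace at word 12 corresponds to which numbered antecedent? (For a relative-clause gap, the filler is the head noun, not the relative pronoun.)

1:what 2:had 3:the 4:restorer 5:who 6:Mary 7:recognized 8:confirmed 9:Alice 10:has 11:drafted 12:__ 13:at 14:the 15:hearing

1

The marked gap is the direct object of "drafted".
Its filler is the fronted wh-phrase "what", at word 1.
(The other dependency links word 4 to a gap after word 7.)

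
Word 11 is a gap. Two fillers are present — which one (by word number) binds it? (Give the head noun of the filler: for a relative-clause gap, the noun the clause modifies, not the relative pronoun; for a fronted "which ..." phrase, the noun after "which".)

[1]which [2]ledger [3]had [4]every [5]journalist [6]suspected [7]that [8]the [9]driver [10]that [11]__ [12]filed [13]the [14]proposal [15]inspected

9

The marked gap is inside the relative clause, the subject of "filed".
Its filler is the head noun "driver" (via "that"), at word 9.
(The other dependency links word 2 to a gap after word 15.)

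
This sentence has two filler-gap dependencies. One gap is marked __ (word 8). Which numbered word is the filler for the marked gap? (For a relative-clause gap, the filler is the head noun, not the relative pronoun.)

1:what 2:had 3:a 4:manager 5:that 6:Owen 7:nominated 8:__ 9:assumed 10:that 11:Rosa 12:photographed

The marked gap is inside the relative clause, the direct object of "nominated".
Its filler is the head noun "manager" (via "that"), at word 4.
(The other dependency links word 1 to a gap after word 12.)

4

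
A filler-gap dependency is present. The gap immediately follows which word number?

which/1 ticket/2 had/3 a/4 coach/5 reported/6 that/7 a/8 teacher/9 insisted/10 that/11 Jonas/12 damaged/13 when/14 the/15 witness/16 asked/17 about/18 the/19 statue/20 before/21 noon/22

The displaced element is "which ticket" (word 2).
It is linked across 2 clause boundaries (that → that).
It functions as the direct object of "damaged", so the gap sits immediately after word 13 ("damaged").
Base order: A coach had reported that a teacher insisted that Jonas damaged which ticket when the witness asked about the statue before noon.

13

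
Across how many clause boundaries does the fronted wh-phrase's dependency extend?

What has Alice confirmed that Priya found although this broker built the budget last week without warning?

1

"what" is extracted from the object of "found".
Boundaries crossed, outermost first: [that] — 1 in total.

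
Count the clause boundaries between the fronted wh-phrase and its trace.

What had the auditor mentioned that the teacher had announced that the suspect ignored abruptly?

2

"what" is extracted from the object of "ignored".
Boundaries crossed, outermost first: [that], [that] — 2 in total.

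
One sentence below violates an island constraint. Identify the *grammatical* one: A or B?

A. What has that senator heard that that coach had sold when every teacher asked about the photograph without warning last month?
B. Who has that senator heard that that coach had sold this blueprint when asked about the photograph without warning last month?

A

In B, the wh-phrase is extracted from inside an adjunct island (introduced by "when"), which blocks movement.
In A, the extraction path crosses only that-complement boundaries, which are transparent.
So A is grammatical.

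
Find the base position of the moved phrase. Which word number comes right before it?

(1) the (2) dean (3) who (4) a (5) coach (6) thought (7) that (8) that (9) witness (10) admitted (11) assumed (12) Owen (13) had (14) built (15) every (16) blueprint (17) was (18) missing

10

The displaced element is "the dean" (word 2).
It is linked across 2 clause boundaries (that → Ø).
It functions as the subject of "assumed", so the gap sits immediately after word 10 ("admitted").
Base order: A coach thought that that witness admitted that the dean assumed Owen had built every blueprint.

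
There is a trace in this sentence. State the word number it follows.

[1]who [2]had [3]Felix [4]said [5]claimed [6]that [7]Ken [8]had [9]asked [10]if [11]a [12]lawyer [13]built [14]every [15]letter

The displaced element is "who" (word 1).
It is linked across 1 clause boundary (Ø).
It functions as the subject of "claimed", so the gap sits immediately after word 4 ("said").
Base order: Felix had said that who claimed that Ken had asked if a lawyer built every letter.

4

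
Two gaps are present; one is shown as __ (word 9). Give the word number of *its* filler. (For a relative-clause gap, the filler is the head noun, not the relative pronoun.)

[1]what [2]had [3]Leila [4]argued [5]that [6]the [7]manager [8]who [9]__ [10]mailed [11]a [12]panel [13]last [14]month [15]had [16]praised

7

The marked gap is inside the relative clause, the subject of "mailed".
Its filler is the head noun "manager" (via "who"), at word 7.
(The other dependency links word 1 to a gap after word 16.)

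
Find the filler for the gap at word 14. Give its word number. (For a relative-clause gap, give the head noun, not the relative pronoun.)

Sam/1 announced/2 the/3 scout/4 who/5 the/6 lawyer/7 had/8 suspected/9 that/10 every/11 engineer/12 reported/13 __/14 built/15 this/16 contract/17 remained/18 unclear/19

The gap at 14 is the subject of "built", inside a relative clause.
The relative pronoun is "who" (word 5); it is bound by the head noun immediately before it.
Its filler is the head noun "scout", at word 4.

4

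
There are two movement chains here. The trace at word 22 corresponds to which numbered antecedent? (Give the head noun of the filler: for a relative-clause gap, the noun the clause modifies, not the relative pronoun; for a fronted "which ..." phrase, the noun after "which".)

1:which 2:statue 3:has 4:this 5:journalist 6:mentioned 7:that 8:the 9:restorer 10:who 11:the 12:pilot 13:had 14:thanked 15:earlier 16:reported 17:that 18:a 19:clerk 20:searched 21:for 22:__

The marked gap is the object of the preposition "for" of "searched".
Its filler is the fronted wh-phrase "which statue", at word 2.
(The other dependency links word 9 to a gap after word 14.)

2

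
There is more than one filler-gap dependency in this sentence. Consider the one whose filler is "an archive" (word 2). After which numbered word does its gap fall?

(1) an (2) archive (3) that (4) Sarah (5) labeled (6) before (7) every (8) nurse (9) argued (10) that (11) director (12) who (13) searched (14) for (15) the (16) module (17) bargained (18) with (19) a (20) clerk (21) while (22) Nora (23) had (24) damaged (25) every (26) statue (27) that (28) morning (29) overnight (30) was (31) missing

The displaced element is "an archive" (word 2).
It functions as the direct object of "labeled", so the gap sits immediately after word 5 ("labeled").
Base order: Sarah labeled an archive before every nurse argued that director who searched for the module bargained with a clerk while Nora had damaged every statue that morning overnight.

5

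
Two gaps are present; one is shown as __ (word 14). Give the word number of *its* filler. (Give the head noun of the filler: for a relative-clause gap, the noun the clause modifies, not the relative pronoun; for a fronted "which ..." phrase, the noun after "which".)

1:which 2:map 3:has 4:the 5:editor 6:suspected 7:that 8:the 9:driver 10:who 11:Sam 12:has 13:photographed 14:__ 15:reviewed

9

The marked gap is inside the relative clause, the direct object of "photographed".
Its filler is the head noun "driver" (via "who"), at word 9.
(The other dependency links word 2 to a gap after word 15.)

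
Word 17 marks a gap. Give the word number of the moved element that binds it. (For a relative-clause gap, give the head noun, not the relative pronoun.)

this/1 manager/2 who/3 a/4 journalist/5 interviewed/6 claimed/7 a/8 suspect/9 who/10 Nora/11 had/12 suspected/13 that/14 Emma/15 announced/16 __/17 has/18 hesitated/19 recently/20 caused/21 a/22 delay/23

9

The gap at 17 is the subject of "hesitated", inside a relative clause.
The relative pronoun is "who" (word 10); it is bound by the head noun immediately before it.
Its filler is the head noun "suspect", at word 9.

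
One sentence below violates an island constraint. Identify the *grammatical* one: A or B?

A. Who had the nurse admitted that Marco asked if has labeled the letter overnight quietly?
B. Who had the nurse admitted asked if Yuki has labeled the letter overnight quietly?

In A, the wh-phrase is extracted from inside a wh-island (introduced by "if"), which blocks movement.
In B, the extraction path crosses only that-complement boundaries, which are transparent.
So B is grammatical.

B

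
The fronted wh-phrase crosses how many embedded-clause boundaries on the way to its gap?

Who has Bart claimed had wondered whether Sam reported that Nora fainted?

1

"who" is extracted from the subject of "wondered".
Boundaries crossed, outermost first: [Ø] — 1 in total.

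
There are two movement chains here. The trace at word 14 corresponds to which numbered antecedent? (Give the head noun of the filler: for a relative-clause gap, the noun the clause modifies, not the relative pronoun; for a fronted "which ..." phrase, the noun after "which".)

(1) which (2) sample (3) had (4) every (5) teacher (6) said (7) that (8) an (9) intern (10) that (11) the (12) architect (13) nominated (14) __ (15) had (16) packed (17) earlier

9

The marked gap is inside the relative clause, the direct object of "nominated".
Its filler is the head noun "intern" (via "that"), at word 9.
(The other dependency links word 2 to a gap after word 16.)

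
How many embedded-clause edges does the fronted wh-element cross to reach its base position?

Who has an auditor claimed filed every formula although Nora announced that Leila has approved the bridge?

"who" is extracted from the subject of "filed".
Boundaries crossed, outermost first: [Ø] — 1 in total.

1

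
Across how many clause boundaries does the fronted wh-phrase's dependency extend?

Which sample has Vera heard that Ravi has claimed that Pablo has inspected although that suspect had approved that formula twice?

"which sample" is extracted from the object of "inspected".
Boundaries crossed, outermost first: [that], [that] — 2 in total.

2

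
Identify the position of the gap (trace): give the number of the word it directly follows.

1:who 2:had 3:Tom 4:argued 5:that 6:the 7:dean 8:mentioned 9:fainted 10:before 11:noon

The displaced element is "who" (word 1).
It is linked across 2 clause boundaries (that → Ø).
It functions as the subject of "fainted", so the gap sits immediately after word 8 ("mentioned").
Base order: Tom had argued that the dean mentioned that who fainted before noon.

8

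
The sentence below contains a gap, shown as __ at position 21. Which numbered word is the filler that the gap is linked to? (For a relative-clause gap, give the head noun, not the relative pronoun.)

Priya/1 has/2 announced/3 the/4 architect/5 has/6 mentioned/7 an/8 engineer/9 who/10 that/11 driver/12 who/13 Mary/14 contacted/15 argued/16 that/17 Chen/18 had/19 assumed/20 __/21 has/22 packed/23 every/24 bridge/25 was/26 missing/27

9

The gap at 21 is the subject of "packed", inside a relative clause.
The relative pronoun is "who" (word 10); it is bound by the head noun immediately before it.
Its filler is the head noun "engineer", at word 9.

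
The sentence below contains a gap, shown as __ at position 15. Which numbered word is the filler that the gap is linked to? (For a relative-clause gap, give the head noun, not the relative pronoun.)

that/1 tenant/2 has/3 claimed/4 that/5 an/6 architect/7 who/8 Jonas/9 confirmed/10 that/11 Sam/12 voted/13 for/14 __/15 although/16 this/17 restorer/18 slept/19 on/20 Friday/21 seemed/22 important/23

The gap at 15 is the prepositional object of "voted", inside a relative clause.
The relative pronoun is "who" (word 8); it is bound by the head noun immediately before it.
Its filler is the head noun "architect", at word 7.

7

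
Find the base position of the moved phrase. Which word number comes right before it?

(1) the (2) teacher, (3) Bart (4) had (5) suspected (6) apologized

5

The displaced element is "the teacher" (word 2).
It is linked across 1 clause boundary (Ø).
It functions as the subject of "apologized", so the gap sits immediately after word 5 ("suspected").
Base order: Bart had suspected that the teacher apologized.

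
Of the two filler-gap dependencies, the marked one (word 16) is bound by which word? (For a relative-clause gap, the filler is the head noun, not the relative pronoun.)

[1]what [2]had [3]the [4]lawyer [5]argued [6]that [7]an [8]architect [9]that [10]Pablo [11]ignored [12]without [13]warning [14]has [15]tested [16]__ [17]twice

1

The marked gap is the direct object of "tested".
Its filler is the fronted wh-phrase "what", at word 1.
(The other dependency links word 8 to a gap after word 11.)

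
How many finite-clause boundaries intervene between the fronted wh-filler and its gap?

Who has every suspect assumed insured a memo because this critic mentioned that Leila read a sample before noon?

"who" is extracted from the subject of "insured".
Boundaries crossed, outermost first: [Ø] — 1 in total.

1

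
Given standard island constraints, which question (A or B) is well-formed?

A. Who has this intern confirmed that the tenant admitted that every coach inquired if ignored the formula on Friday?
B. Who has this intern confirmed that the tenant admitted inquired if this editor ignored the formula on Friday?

B

In A, the wh-phrase is extracted from inside a wh-island (introduced by "if"), which blocks movement.
In B, the extraction path crosses only that-complement boundaries, which are transparent.
So B is grammatical.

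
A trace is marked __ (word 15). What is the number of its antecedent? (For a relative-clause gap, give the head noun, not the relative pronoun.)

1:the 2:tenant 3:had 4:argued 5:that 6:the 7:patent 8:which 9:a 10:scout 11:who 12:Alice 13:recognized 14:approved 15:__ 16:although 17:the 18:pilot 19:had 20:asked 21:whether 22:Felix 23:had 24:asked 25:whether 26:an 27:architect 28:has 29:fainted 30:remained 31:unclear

The gap at 15 is the object of "approved", inside a relative clause.
The relative pronoun is "which" (word 8); it is bound by the head noun immediately before it.
Its filler is the head noun "patent", at word 7.

7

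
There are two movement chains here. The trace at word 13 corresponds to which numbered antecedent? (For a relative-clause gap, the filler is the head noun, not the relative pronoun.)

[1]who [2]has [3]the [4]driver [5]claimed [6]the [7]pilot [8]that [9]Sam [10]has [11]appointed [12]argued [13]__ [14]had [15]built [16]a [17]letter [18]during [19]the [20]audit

The marked gap is the subject of "built".
Its filler is the fronted wh-phrase "who", at word 1.
(The other dependency links word 7 to a gap after word 11.)

1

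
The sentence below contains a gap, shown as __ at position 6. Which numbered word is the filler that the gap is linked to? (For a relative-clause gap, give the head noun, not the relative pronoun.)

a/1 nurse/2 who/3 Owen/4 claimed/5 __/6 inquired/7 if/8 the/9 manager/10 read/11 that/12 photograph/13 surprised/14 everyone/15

The gap at 6 is the subject of "inquired", inside a relative clause.
The relative pronoun is "who" (word 3); it is bound by the head noun immediately before it.
Its filler is the head noun "nurse", at word 2.

2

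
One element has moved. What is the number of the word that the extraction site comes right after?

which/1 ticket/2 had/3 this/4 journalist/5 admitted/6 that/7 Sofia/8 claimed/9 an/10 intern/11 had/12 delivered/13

13

The displaced element is "which ticket" (word 2).
It is linked across 2 clause boundaries (that → Ø).
It functions as the direct object of "delivered", so the gap sits immediately after word 13 ("delivered").
Base order: This journalist had admitted that Sofia claimed an intern had delivered which ticket.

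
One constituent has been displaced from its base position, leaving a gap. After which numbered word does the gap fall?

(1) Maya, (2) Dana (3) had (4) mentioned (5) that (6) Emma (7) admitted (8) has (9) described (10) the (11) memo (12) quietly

The displaced element is "Maya" (word 1).
It is linked across 2 clause boundaries (that → Ø).
It functions as the subject of "described", so the gap sits immediately after word 7 ("admitted").
Base order: Dana had mentioned that Emma admitted that Maya has described the memo quietly.

7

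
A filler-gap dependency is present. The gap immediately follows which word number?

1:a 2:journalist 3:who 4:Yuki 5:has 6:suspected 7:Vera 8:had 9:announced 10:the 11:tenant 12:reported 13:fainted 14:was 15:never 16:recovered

The displaced element is "a journalist" (word 2).
It is linked across 3 clause boundaries (Ø → Ø → Ø).
It functions as the subject of "fainted", so the gap sits immediately after word 12 ("reported").
Base order: Yuki has suspected Vera had announced the tenant reported that a journalist fainted.

12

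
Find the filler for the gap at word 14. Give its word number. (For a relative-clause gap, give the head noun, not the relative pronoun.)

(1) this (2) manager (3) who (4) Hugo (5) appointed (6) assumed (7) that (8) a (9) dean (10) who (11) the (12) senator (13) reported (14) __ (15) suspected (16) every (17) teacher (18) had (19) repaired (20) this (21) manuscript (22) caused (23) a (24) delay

9

The gap at 14 is the subject of "suspected", inside a relative clause.
The relative pronoun is "who" (word 10); it is bound by the head noun immediately before it.
Its filler is the head noun "dean", at word 9.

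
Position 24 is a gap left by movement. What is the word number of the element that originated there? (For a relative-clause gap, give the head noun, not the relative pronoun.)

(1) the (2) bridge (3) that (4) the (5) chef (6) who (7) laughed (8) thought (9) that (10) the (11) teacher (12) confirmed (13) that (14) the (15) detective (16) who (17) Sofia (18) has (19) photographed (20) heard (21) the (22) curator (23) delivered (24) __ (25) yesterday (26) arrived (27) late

The gap at 24 is the object of "delivered", inside a relative clause.
The relative pronoun is "that" (word 3); it is bound by the head noun immediately before it.
Its filler is the head noun "bridge", at word 2.

2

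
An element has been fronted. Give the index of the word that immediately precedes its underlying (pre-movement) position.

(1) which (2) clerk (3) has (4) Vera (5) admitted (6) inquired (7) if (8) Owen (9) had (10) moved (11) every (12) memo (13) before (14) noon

The displaced element is "which clerk" (word 2).
It is linked across 1 clause boundary (Ø).
It functions as the subject of "inquired", so the gap sits immediately after word 5 ("admitted").
Base order: Vera has admitted which clerk inquired if Owen had moved every memo before noon.

5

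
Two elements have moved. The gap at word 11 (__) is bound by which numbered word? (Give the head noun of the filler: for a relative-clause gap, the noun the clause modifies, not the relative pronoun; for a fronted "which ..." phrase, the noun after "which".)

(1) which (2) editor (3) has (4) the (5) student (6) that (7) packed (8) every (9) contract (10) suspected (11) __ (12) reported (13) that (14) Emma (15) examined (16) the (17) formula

2

The marked gap is the subject of "reported".
Its filler is the fronted wh-phrase "which editor", at word 2.
(The other dependency links word 5 to a gap after word 6.)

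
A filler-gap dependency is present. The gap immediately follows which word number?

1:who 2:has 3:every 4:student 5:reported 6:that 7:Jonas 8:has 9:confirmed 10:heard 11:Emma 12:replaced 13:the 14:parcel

The displaced element is "who" (word 1).
It is linked across 2 clause boundaries (that → Ø).
It functions as the subject of "heard", so the gap sits immediately after word 9 ("confirmed").
Base order: Every student has reported that Jonas has confirmed that who heard Emma replaced the parcel.

9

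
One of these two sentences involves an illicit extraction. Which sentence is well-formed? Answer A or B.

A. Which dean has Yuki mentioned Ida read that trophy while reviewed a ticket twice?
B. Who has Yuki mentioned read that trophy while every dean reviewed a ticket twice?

B

In A, the wh-phrase is extracted from inside an adjunct island (introduced by "while"), which blocks movement.
In B, the extraction path crosses only that-complement boundaries, which are transparent.
So B is grammatical.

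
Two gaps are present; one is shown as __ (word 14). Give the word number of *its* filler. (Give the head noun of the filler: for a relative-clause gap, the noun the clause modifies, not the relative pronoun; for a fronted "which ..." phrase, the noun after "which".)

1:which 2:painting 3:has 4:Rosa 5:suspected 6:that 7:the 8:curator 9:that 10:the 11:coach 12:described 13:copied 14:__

2

The marked gap is the direct object of "copied".
Its filler is the fronted wh-phrase "which painting", at word 2.
(The other dependency links word 8 to a gap after word 12.)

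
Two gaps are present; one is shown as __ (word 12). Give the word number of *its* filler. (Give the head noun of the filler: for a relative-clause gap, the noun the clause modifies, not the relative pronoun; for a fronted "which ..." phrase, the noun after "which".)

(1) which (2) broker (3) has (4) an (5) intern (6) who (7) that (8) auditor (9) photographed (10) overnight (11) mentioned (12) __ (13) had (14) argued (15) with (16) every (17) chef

The marked gap is the subject of "argued".
Its filler is the fronted wh-phrase "which broker", at word 2.
(The other dependency links word 5 to a gap after word 9.)

2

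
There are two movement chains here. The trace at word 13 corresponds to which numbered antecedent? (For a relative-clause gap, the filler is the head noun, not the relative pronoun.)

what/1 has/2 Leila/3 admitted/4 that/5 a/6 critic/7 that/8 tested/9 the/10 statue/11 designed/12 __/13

1

The marked gap is the direct object of "designed".
Its filler is the fronted wh-phrase "what", at word 1.
(The other dependency links word 7 to a gap after word 8.)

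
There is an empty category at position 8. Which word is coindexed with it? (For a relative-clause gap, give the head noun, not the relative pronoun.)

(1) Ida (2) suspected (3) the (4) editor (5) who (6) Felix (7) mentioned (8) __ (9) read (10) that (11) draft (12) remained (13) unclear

4

The gap at 8 is the subject of "read", inside a relative clause.
The relative pronoun is "who" (word 5); it is bound by the head noun immediately before it.
Its filler is the head noun "editor", at word 4.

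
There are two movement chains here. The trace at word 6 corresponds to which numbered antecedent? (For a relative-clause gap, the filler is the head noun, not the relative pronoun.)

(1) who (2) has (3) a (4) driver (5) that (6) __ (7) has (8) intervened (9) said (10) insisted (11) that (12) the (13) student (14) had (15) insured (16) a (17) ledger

The marked gap is inside the relative clause, the subject of "intervened".
Its filler is the head noun "driver" (via "that"), at word 4.
(The other dependency links word 1 to a gap after word 9.)

4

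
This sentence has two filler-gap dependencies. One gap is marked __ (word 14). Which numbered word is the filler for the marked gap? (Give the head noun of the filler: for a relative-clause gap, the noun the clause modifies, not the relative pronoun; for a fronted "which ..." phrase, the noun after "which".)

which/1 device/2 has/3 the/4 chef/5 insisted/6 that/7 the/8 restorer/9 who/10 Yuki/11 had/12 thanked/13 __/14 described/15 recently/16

The marked gap is inside the relative clause, the direct object of "thanked".
Its filler is the head noun "restorer" (via "who"), at word 9.
(The other dependency links word 2 to a gap after word 15.)

9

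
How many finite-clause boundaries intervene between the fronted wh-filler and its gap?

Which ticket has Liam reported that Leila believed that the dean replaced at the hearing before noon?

"which ticket" is extracted from the object of "replaced".
Boundaries crossed, outermost first: [that], [that] — 2 in total.

2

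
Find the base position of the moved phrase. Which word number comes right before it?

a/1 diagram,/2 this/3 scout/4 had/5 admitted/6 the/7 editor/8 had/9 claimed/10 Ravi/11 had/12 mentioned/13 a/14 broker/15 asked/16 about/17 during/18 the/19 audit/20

17

The displaced element is "a diagram" (word 2).
It is linked across 3 clause boundaries (Ø → Ø → Ø).
It functions as the object of the preposition "about" of "asked", so the gap sits immediately after word 17 ("about").
Base order: This scout had admitted the editor had claimed Ravi had mentioned a broker asked about a diagram during the audit.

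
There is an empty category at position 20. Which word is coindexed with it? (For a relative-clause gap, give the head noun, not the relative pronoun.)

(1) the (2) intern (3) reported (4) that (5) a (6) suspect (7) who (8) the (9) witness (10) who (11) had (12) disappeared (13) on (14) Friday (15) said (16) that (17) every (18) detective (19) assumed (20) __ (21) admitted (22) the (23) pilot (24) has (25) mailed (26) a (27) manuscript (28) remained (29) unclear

The gap at 20 is the subject of "admitted", inside a relative clause.
The relative pronoun is "who" (word 7); it is bound by the head noun immediately before it.
Its filler is the head noun "suspect", at word 6.

6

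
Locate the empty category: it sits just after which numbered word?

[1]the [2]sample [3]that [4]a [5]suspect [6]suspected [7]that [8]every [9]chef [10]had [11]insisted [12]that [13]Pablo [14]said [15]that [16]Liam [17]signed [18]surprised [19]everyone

The displaced element is "the sample" (word 2).
It is linked across 3 clause boundaries (that → that → that).
It functions as the direct object of "signed", so the gap sits immediately after word 17 ("signed").
Base order: A suspect suspected that every chef had insisted that Pablo said that Liam signed the sample.

17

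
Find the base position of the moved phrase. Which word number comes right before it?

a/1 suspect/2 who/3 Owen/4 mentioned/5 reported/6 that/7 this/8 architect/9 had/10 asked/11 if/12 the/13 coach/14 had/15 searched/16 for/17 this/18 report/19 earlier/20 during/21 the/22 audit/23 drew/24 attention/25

The displaced element is "a suspect" (word 2).
It is linked across 1 clause boundary (Ø).
It functions as the subject of "reported", so the gap sits immediately after word 5 ("mentioned").
Base order: Owen mentioned that a suspect reported that this architect had asked if the coach had searched for this report earlier during the audit.

5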